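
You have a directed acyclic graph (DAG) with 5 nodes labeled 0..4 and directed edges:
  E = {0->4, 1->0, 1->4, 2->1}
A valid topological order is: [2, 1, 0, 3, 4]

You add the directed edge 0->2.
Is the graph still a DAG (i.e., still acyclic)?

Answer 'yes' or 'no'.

Given toposort: [2, 1, 0, 3, 4]
Position of 0: index 2; position of 2: index 0
New edge 0->2: backward (u after v in old order)
Backward edge: old toposort is now invalid. Check if this creates a cycle.
Does 2 already reach 0? Reachable from 2: [0, 1, 2, 4]. YES -> cycle!
Still a DAG? no

Answer: no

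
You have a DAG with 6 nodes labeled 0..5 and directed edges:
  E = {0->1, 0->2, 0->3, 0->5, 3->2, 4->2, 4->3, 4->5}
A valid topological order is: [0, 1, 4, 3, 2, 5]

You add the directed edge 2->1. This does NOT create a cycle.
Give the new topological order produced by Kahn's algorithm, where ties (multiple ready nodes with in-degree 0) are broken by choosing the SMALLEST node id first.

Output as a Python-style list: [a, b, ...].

Old toposort: [0, 1, 4, 3, 2, 5]
Added edge: 2->1
Position of 2 (4) > position of 1 (1). Must reorder: 2 must now come before 1.
Run Kahn's algorithm (break ties by smallest node id):
  initial in-degrees: [0, 2, 3, 2, 0, 2]
  ready (indeg=0): [0, 4]
  pop 0: indeg[1]->1; indeg[2]->2; indeg[3]->1; indeg[5]->1 | ready=[4] | order so far=[0]
  pop 4: indeg[2]->1; indeg[3]->0; indeg[5]->0 | ready=[3, 5] | order so far=[0, 4]
  pop 3: indeg[2]->0 | ready=[2, 5] | order so far=[0, 4, 3]
  pop 2: indeg[1]->0 | ready=[1, 5] | order so far=[0, 4, 3, 2]
  pop 1: no out-edges | ready=[5] | order so far=[0, 4, 3, 2, 1]
  pop 5: no out-edges | ready=[] | order so far=[0, 4, 3, 2, 1, 5]
  Result: [0, 4, 3, 2, 1, 5]

Answer: [0, 4, 3, 2, 1, 5]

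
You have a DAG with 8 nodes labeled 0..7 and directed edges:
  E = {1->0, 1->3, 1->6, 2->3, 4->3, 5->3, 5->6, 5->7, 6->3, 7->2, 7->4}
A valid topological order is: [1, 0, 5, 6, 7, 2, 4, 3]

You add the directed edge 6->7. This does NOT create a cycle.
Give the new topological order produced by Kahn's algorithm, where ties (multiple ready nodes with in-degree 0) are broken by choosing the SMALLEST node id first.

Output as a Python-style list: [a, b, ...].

Answer: [1, 0, 5, 6, 7, 2, 4, 3]

Derivation:
Old toposort: [1, 0, 5, 6, 7, 2, 4, 3]
Added edge: 6->7
Position of 6 (3) < position of 7 (4). Old order still valid.
Run Kahn's algorithm (break ties by smallest node id):
  initial in-degrees: [1, 0, 1, 5, 1, 0, 2, 2]
  ready (indeg=0): [1, 5]
  pop 1: indeg[0]->0; indeg[3]->4; indeg[6]->1 | ready=[0, 5] | order so far=[1]
  pop 0: no out-edges | ready=[5] | order so far=[1, 0]
  pop 5: indeg[3]->3; indeg[6]->0; indeg[7]->1 | ready=[6] | order so far=[1, 0, 5]
  pop 6: indeg[3]->2; indeg[7]->0 | ready=[7] | order so far=[1, 0, 5, 6]
  pop 7: indeg[2]->0; indeg[4]->0 | ready=[2, 4] | order so far=[1, 0, 5, 6, 7]
  pop 2: indeg[3]->1 | ready=[4] | order so far=[1, 0, 5, 6, 7, 2]
  pop 4: indeg[3]->0 | ready=[3] | order so far=[1, 0, 5, 6, 7, 2, 4]
  pop 3: no out-edges | ready=[] | order so far=[1, 0, 5, 6, 7, 2, 4, 3]
  Result: [1, 0, 5, 6, 7, 2, 4, 3]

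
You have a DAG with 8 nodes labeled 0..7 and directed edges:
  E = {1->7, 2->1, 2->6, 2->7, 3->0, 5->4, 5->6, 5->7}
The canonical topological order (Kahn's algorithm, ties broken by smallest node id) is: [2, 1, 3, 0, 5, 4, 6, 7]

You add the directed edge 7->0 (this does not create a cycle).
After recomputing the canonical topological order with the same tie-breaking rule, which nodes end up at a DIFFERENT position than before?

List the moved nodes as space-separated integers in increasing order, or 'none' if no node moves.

Old toposort: [2, 1, 3, 0, 5, 4, 6, 7]
Added edge 7->0
Recompute Kahn (smallest-id tiebreak):
  initial in-degrees: [2, 1, 0, 0, 1, 0, 2, 3]
  ready (indeg=0): [2, 3, 5]
  pop 2: indeg[1]->0; indeg[6]->1; indeg[7]->2 | ready=[1, 3, 5] | order so far=[2]
  pop 1: indeg[7]->1 | ready=[3, 5] | order so far=[2, 1]
  pop 3: indeg[0]->1 | ready=[5] | order so far=[2, 1, 3]
  pop 5: indeg[4]->0; indeg[6]->0; indeg[7]->0 | ready=[4, 6, 7] | order so far=[2, 1, 3, 5]
  pop 4: no out-edges | ready=[6, 7] | order so far=[2, 1, 3, 5, 4]
  pop 6: no out-edges | ready=[7] | order so far=[2, 1, 3, 5, 4, 6]
  pop 7: indeg[0]->0 | ready=[0] | order so far=[2, 1, 3, 5, 4, 6, 7]
  pop 0: no out-edges | ready=[] | order so far=[2, 1, 3, 5, 4, 6, 7, 0]
New canonical toposort: [2, 1, 3, 5, 4, 6, 7, 0]
Compare positions:
  Node 0: index 3 -> 7 (moved)
  Node 1: index 1 -> 1 (same)
  Node 2: index 0 -> 0 (same)
  Node 3: index 2 -> 2 (same)
  Node 4: index 5 -> 4 (moved)
  Node 5: index 4 -> 3 (moved)
  Node 6: index 6 -> 5 (moved)
  Node 7: index 7 -> 6 (moved)
Nodes that changed position: 0 4 5 6 7

Answer: 0 4 5 6 7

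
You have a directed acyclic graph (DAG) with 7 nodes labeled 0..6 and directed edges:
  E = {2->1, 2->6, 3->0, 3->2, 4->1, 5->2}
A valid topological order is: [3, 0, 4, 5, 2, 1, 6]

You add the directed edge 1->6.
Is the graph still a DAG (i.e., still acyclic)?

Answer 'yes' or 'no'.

Given toposort: [3, 0, 4, 5, 2, 1, 6]
Position of 1: index 5; position of 6: index 6
New edge 1->6: forward
Forward edge: respects the existing order. Still a DAG, same toposort still valid.
Still a DAG? yes

Answer: yes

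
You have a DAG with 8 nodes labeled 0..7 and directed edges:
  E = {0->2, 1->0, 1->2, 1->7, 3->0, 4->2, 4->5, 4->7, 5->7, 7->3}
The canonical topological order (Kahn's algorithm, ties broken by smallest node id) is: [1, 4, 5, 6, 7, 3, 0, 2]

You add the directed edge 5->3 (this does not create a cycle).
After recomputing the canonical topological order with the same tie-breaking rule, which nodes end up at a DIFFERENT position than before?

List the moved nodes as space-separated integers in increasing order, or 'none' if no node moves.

Answer: none

Derivation:
Old toposort: [1, 4, 5, 6, 7, 3, 0, 2]
Added edge 5->3
Recompute Kahn (smallest-id tiebreak):
  initial in-degrees: [2, 0, 3, 2, 0, 1, 0, 3]
  ready (indeg=0): [1, 4, 6]
  pop 1: indeg[0]->1; indeg[2]->2; indeg[7]->2 | ready=[4, 6] | order so far=[1]
  pop 4: indeg[2]->1; indeg[5]->0; indeg[7]->1 | ready=[5, 6] | order so far=[1, 4]
  pop 5: indeg[3]->1; indeg[7]->0 | ready=[6, 7] | order so far=[1, 4, 5]
  pop 6: no out-edges | ready=[7] | order so far=[1, 4, 5, 6]
  pop 7: indeg[3]->0 | ready=[3] | order so far=[1, 4, 5, 6, 7]
  pop 3: indeg[0]->0 | ready=[0] | order so far=[1, 4, 5, 6, 7, 3]
  pop 0: indeg[2]->0 | ready=[2] | order so far=[1, 4, 5, 6, 7, 3, 0]
  pop 2: no out-edges | ready=[] | order so far=[1, 4, 5, 6, 7, 3, 0, 2]
New canonical toposort: [1, 4, 5, 6, 7, 3, 0, 2]
Compare positions:
  Node 0: index 6 -> 6 (same)
  Node 1: index 0 -> 0 (same)
  Node 2: index 7 -> 7 (same)
  Node 3: index 5 -> 5 (same)
  Node 4: index 1 -> 1 (same)
  Node 5: index 2 -> 2 (same)
  Node 6: index 3 -> 3 (same)
  Node 7: index 4 -> 4 (same)
Nodes that changed position: none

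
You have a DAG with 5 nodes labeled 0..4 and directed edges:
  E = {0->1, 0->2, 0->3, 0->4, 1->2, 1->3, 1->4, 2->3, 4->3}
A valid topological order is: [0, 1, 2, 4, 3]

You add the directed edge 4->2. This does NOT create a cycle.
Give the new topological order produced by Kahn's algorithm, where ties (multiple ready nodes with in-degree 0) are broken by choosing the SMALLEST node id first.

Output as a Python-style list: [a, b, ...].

Answer: [0, 1, 4, 2, 3]

Derivation:
Old toposort: [0, 1, 2, 4, 3]
Added edge: 4->2
Position of 4 (3) > position of 2 (2). Must reorder: 4 must now come before 2.
Run Kahn's algorithm (break ties by smallest node id):
  initial in-degrees: [0, 1, 3, 4, 2]
  ready (indeg=0): [0]
  pop 0: indeg[1]->0; indeg[2]->2; indeg[3]->3; indeg[4]->1 | ready=[1] | order so far=[0]
  pop 1: indeg[2]->1; indeg[3]->2; indeg[4]->0 | ready=[4] | order so far=[0, 1]
  pop 4: indeg[2]->0; indeg[3]->1 | ready=[2] | order so far=[0, 1, 4]
  pop 2: indeg[3]->0 | ready=[3] | order so far=[0, 1, 4, 2]
  pop 3: no out-edges | ready=[] | order so far=[0, 1, 4, 2, 3]
  Result: [0, 1, 4, 2, 3]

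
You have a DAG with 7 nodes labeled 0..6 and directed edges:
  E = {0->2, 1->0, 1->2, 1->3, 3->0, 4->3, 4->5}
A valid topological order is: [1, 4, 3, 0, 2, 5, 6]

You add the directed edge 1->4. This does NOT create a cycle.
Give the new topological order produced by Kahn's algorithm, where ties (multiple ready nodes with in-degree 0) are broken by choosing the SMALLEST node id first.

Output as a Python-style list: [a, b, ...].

Old toposort: [1, 4, 3, 0, 2, 5, 6]
Added edge: 1->4
Position of 1 (0) < position of 4 (1). Old order still valid.
Run Kahn's algorithm (break ties by smallest node id):
  initial in-degrees: [2, 0, 2, 2, 1, 1, 0]
  ready (indeg=0): [1, 6]
  pop 1: indeg[0]->1; indeg[2]->1; indeg[3]->1; indeg[4]->0 | ready=[4, 6] | order so far=[1]
  pop 4: indeg[3]->0; indeg[5]->0 | ready=[3, 5, 6] | order so far=[1, 4]
  pop 3: indeg[0]->0 | ready=[0, 5, 6] | order so far=[1, 4, 3]
  pop 0: indeg[2]->0 | ready=[2, 5, 6] | order so far=[1, 4, 3, 0]
  pop 2: no out-edges | ready=[5, 6] | order so far=[1, 4, 3, 0, 2]
  pop 5: no out-edges | ready=[6] | order so far=[1, 4, 3, 0, 2, 5]
  pop 6: no out-edges | ready=[] | order so far=[1, 4, 3, 0, 2, 5, 6]
  Result: [1, 4, 3, 0, 2, 5, 6]

Answer: [1, 4, 3, 0, 2, 5, 6]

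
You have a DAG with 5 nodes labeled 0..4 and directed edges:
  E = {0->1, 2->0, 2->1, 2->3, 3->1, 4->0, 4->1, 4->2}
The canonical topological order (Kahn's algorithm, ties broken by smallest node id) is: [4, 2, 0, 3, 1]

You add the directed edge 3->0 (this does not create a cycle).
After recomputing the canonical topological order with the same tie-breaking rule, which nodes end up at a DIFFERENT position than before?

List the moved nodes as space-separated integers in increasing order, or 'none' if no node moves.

Old toposort: [4, 2, 0, 3, 1]
Added edge 3->0
Recompute Kahn (smallest-id tiebreak):
  initial in-degrees: [3, 4, 1, 1, 0]
  ready (indeg=0): [4]
  pop 4: indeg[0]->2; indeg[1]->3; indeg[2]->0 | ready=[2] | order so far=[4]
  pop 2: indeg[0]->1; indeg[1]->2; indeg[3]->0 | ready=[3] | order so far=[4, 2]
  pop 3: indeg[0]->0; indeg[1]->1 | ready=[0] | order so far=[4, 2, 3]
  pop 0: indeg[1]->0 | ready=[1] | order so far=[4, 2, 3, 0]
  pop 1: no out-edges | ready=[] | order so far=[4, 2, 3, 0, 1]
New canonical toposort: [4, 2, 3, 0, 1]
Compare positions:
  Node 0: index 2 -> 3 (moved)
  Node 1: index 4 -> 4 (same)
  Node 2: index 1 -> 1 (same)
  Node 3: index 3 -> 2 (moved)
  Node 4: index 0 -> 0 (same)
Nodes that changed position: 0 3

Answer: 0 3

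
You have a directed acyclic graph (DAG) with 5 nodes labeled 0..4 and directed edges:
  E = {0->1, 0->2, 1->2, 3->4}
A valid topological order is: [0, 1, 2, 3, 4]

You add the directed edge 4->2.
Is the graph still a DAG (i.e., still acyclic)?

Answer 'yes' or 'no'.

Given toposort: [0, 1, 2, 3, 4]
Position of 4: index 4; position of 2: index 2
New edge 4->2: backward (u after v in old order)
Backward edge: old toposort is now invalid. Check if this creates a cycle.
Does 2 already reach 4? Reachable from 2: [2]. NO -> still a DAG (reorder needed).
Still a DAG? yes

Answer: yes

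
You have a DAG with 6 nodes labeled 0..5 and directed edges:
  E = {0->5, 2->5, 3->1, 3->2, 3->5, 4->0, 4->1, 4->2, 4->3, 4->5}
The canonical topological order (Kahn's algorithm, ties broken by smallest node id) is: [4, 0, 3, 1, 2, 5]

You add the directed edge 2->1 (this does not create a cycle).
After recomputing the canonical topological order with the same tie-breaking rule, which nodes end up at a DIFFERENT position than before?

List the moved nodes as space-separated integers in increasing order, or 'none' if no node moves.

Answer: 1 2

Derivation:
Old toposort: [4, 0, 3, 1, 2, 5]
Added edge 2->1
Recompute Kahn (smallest-id tiebreak):
  initial in-degrees: [1, 3, 2, 1, 0, 4]
  ready (indeg=0): [4]
  pop 4: indeg[0]->0; indeg[1]->2; indeg[2]->1; indeg[3]->0; indeg[5]->3 | ready=[0, 3] | order so far=[4]
  pop 0: indeg[5]->2 | ready=[3] | order so far=[4, 0]
  pop 3: indeg[1]->1; indeg[2]->0; indeg[5]->1 | ready=[2] | order so far=[4, 0, 3]
  pop 2: indeg[1]->0; indeg[5]->0 | ready=[1, 5] | order so far=[4, 0, 3, 2]
  pop 1: no out-edges | ready=[5] | order so far=[4, 0, 3, 2, 1]
  pop 5: no out-edges | ready=[] | order so far=[4, 0, 3, 2, 1, 5]
New canonical toposort: [4, 0, 3, 2, 1, 5]
Compare positions:
  Node 0: index 1 -> 1 (same)
  Node 1: index 3 -> 4 (moved)
  Node 2: index 4 -> 3 (moved)
  Node 3: index 2 -> 2 (same)
  Node 4: index 0 -> 0 (same)
  Node 5: index 5 -> 5 (same)
Nodes that changed position: 1 2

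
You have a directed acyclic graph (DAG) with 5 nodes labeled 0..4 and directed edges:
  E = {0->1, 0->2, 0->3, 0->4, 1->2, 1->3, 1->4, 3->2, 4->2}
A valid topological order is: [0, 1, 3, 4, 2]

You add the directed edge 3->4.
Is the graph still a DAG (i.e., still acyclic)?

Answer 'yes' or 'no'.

Answer: yes

Derivation:
Given toposort: [0, 1, 3, 4, 2]
Position of 3: index 2; position of 4: index 3
New edge 3->4: forward
Forward edge: respects the existing order. Still a DAG, same toposort still valid.
Still a DAG? yes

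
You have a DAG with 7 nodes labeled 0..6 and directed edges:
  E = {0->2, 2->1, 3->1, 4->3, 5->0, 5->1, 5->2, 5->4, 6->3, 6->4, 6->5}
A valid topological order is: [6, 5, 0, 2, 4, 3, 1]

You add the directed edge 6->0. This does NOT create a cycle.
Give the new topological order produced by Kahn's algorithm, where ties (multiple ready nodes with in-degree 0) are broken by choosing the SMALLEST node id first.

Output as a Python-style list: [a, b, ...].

Answer: [6, 5, 0, 2, 4, 3, 1]

Derivation:
Old toposort: [6, 5, 0, 2, 4, 3, 1]
Added edge: 6->0
Position of 6 (0) < position of 0 (2). Old order still valid.
Run Kahn's algorithm (break ties by smallest node id):
  initial in-degrees: [2, 3, 2, 2, 2, 1, 0]
  ready (indeg=0): [6]
  pop 6: indeg[0]->1; indeg[3]->1; indeg[4]->1; indeg[5]->0 | ready=[5] | order so far=[6]
  pop 5: indeg[0]->0; indeg[1]->2; indeg[2]->1; indeg[4]->0 | ready=[0, 4] | order so far=[6, 5]
  pop 0: indeg[2]->0 | ready=[2, 4] | order so far=[6, 5, 0]
  pop 2: indeg[1]->1 | ready=[4] | order so far=[6, 5, 0, 2]
  pop 4: indeg[3]->0 | ready=[3] | order so far=[6, 5, 0, 2, 4]
  pop 3: indeg[1]->0 | ready=[1] | order so far=[6, 5, 0, 2, 4, 3]
  pop 1: no out-edges | ready=[] | order so far=[6, 5, 0, 2, 4, 3, 1]
  Result: [6, 5, 0, 2, 4, 3, 1]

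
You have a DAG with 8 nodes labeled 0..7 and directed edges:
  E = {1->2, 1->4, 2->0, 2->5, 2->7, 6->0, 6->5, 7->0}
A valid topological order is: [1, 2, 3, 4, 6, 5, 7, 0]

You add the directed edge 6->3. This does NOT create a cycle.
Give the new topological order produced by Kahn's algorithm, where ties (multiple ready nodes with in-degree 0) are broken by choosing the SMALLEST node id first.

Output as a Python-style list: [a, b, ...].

Answer: [1, 2, 4, 6, 3, 5, 7, 0]

Derivation:
Old toposort: [1, 2, 3, 4, 6, 5, 7, 0]
Added edge: 6->3
Position of 6 (4) > position of 3 (2). Must reorder: 6 must now come before 3.
Run Kahn's algorithm (break ties by smallest node id):
  initial in-degrees: [3, 0, 1, 1, 1, 2, 0, 1]
  ready (indeg=0): [1, 6]
  pop 1: indeg[2]->0; indeg[4]->0 | ready=[2, 4, 6] | order so far=[1]
  pop 2: indeg[0]->2; indeg[5]->1; indeg[7]->0 | ready=[4, 6, 7] | order so far=[1, 2]
  pop 4: no out-edges | ready=[6, 7] | order so far=[1, 2, 4]
  pop 6: indeg[0]->1; indeg[3]->0; indeg[5]->0 | ready=[3, 5, 7] | order so far=[1, 2, 4, 6]
  pop 3: no out-edges | ready=[5, 7] | order so far=[1, 2, 4, 6, 3]
  pop 5: no out-edges | ready=[7] | order so far=[1, 2, 4, 6, 3, 5]
  pop 7: indeg[0]->0 | ready=[0] | order so far=[1, 2, 4, 6, 3, 5, 7]
  pop 0: no out-edges | ready=[] | order so far=[1, 2, 4, 6, 3, 5, 7, 0]
  Result: [1, 2, 4, 6, 3, 5, 7, 0]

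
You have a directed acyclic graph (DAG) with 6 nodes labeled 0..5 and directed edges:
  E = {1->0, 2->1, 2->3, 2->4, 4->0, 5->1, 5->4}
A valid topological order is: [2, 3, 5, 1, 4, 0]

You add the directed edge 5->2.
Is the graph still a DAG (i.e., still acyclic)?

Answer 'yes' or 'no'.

Answer: yes

Derivation:
Given toposort: [2, 3, 5, 1, 4, 0]
Position of 5: index 2; position of 2: index 0
New edge 5->2: backward (u after v in old order)
Backward edge: old toposort is now invalid. Check if this creates a cycle.
Does 2 already reach 5? Reachable from 2: [0, 1, 2, 3, 4]. NO -> still a DAG (reorder needed).
Still a DAG? yes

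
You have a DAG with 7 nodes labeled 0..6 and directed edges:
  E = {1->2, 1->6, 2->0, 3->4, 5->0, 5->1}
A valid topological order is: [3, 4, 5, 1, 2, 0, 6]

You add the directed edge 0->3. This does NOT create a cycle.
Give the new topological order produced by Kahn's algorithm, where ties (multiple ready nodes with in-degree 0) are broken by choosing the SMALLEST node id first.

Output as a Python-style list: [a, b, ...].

Old toposort: [3, 4, 5, 1, 2, 0, 6]
Added edge: 0->3
Position of 0 (5) > position of 3 (0). Must reorder: 0 must now come before 3.
Run Kahn's algorithm (break ties by smallest node id):
  initial in-degrees: [2, 1, 1, 1, 1, 0, 1]
  ready (indeg=0): [5]
  pop 5: indeg[0]->1; indeg[1]->0 | ready=[1] | order so far=[5]
  pop 1: indeg[2]->0; indeg[6]->0 | ready=[2, 6] | order so far=[5, 1]
  pop 2: indeg[0]->0 | ready=[0, 6] | order so far=[5, 1, 2]
  pop 0: indeg[3]->0 | ready=[3, 6] | order so far=[5, 1, 2, 0]
  pop 3: indeg[4]->0 | ready=[4, 6] | order so far=[5, 1, 2, 0, 3]
  pop 4: no out-edges | ready=[6] | order so far=[5, 1, 2, 0, 3, 4]
  pop 6: no out-edges | ready=[] | order so far=[5, 1, 2, 0, 3, 4, 6]
  Result: [5, 1, 2, 0, 3, 4, 6]

Answer: [5, 1, 2, 0, 3, 4, 6]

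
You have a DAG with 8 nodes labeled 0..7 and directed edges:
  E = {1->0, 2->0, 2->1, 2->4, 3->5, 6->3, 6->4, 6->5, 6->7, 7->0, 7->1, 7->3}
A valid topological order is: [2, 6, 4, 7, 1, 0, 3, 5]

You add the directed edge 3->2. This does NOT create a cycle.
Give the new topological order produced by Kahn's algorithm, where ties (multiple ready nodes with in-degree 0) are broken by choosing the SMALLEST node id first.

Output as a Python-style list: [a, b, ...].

Old toposort: [2, 6, 4, 7, 1, 0, 3, 5]
Added edge: 3->2
Position of 3 (6) > position of 2 (0). Must reorder: 3 must now come before 2.
Run Kahn's algorithm (break ties by smallest node id):
  initial in-degrees: [3, 2, 1, 2, 2, 2, 0, 1]
  ready (indeg=0): [6]
  pop 6: indeg[3]->1; indeg[4]->1; indeg[5]->1; indeg[7]->0 | ready=[7] | order so far=[6]
  pop 7: indeg[0]->2; indeg[1]->1; indeg[3]->0 | ready=[3] | order so far=[6, 7]
  pop 3: indeg[2]->0; indeg[5]->0 | ready=[2, 5] | order so far=[6, 7, 3]
  pop 2: indeg[0]->1; indeg[1]->0; indeg[4]->0 | ready=[1, 4, 5] | order so far=[6, 7, 3, 2]
  pop 1: indeg[0]->0 | ready=[0, 4, 5] | order so far=[6, 7, 3, 2, 1]
  pop 0: no out-edges | ready=[4, 5] | order so far=[6, 7, 3, 2, 1, 0]
  pop 4: no out-edges | ready=[5] | order so far=[6, 7, 3, 2, 1, 0, 4]
  pop 5: no out-edges | ready=[] | order so far=[6, 7, 3, 2, 1, 0, 4, 5]
  Result: [6, 7, 3, 2, 1, 0, 4, 5]

Answer: [6, 7, 3, 2, 1, 0, 4, 5]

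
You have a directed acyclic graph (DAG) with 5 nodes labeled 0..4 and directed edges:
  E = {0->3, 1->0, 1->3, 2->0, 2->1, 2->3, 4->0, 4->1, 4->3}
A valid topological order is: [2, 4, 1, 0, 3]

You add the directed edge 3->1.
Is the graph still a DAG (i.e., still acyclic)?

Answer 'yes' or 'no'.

Answer: no

Derivation:
Given toposort: [2, 4, 1, 0, 3]
Position of 3: index 4; position of 1: index 2
New edge 3->1: backward (u after v in old order)
Backward edge: old toposort is now invalid. Check if this creates a cycle.
Does 1 already reach 3? Reachable from 1: [0, 1, 3]. YES -> cycle!
Still a DAG? no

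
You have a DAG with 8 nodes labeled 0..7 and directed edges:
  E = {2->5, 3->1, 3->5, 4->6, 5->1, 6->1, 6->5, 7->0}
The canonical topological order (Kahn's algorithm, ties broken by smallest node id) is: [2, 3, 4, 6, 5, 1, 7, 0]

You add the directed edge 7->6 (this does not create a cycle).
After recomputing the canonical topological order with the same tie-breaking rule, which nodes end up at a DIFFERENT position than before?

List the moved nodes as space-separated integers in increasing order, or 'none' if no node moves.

Old toposort: [2, 3, 4, 6, 5, 1, 7, 0]
Added edge 7->6
Recompute Kahn (smallest-id tiebreak):
  initial in-degrees: [1, 3, 0, 0, 0, 3, 2, 0]
  ready (indeg=0): [2, 3, 4, 7]
  pop 2: indeg[5]->2 | ready=[3, 4, 7] | order so far=[2]
  pop 3: indeg[1]->2; indeg[5]->1 | ready=[4, 7] | order so far=[2, 3]
  pop 4: indeg[6]->1 | ready=[7] | order so far=[2, 3, 4]
  pop 7: indeg[0]->0; indeg[6]->0 | ready=[0, 6] | order so far=[2, 3, 4, 7]
  pop 0: no out-edges | ready=[6] | order so far=[2, 3, 4, 7, 0]
  pop 6: indeg[1]->1; indeg[5]->0 | ready=[5] | order so far=[2, 3, 4, 7, 0, 6]
  pop 5: indeg[1]->0 | ready=[1] | order so far=[2, 3, 4, 7, 0, 6, 5]
  pop 1: no out-edges | ready=[] | order so far=[2, 3, 4, 7, 0, 6, 5, 1]
New canonical toposort: [2, 3, 4, 7, 0, 6, 5, 1]
Compare positions:
  Node 0: index 7 -> 4 (moved)
  Node 1: index 5 -> 7 (moved)
  Node 2: index 0 -> 0 (same)
  Node 3: index 1 -> 1 (same)
  Node 4: index 2 -> 2 (same)
  Node 5: index 4 -> 6 (moved)
  Node 6: index 3 -> 5 (moved)
  Node 7: index 6 -> 3 (moved)
Nodes that changed position: 0 1 5 6 7

Answer: 0 1 5 6 7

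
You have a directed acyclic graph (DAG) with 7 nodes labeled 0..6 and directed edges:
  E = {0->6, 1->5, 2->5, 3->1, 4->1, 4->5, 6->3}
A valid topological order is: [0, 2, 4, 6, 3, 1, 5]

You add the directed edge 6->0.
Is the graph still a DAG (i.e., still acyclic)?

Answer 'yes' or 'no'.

Given toposort: [0, 2, 4, 6, 3, 1, 5]
Position of 6: index 3; position of 0: index 0
New edge 6->0: backward (u after v in old order)
Backward edge: old toposort is now invalid. Check if this creates a cycle.
Does 0 already reach 6? Reachable from 0: [0, 1, 3, 5, 6]. YES -> cycle!
Still a DAG? no

Answer: no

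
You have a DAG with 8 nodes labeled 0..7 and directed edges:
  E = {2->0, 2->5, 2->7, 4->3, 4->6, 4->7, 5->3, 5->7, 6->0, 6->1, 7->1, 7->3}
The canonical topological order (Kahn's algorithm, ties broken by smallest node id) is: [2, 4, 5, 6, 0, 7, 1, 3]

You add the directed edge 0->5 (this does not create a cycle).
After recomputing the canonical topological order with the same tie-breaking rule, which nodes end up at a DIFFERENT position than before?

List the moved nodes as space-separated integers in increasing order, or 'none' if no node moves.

Answer: 0 5 6

Derivation:
Old toposort: [2, 4, 5, 6, 0, 7, 1, 3]
Added edge 0->5
Recompute Kahn (smallest-id tiebreak):
  initial in-degrees: [2, 2, 0, 3, 0, 2, 1, 3]
  ready (indeg=0): [2, 4]
  pop 2: indeg[0]->1; indeg[5]->1; indeg[7]->2 | ready=[4] | order so far=[2]
  pop 4: indeg[3]->2; indeg[6]->0; indeg[7]->1 | ready=[6] | order so far=[2, 4]
  pop 6: indeg[0]->0; indeg[1]->1 | ready=[0] | order so far=[2, 4, 6]
  pop 0: indeg[5]->0 | ready=[5] | order so far=[2, 4, 6, 0]
  pop 5: indeg[3]->1; indeg[7]->0 | ready=[7] | order so far=[2, 4, 6, 0, 5]
  pop 7: indeg[1]->0; indeg[3]->0 | ready=[1, 3] | order so far=[2, 4, 6, 0, 5, 7]
  pop 1: no out-edges | ready=[3] | order so far=[2, 4, 6, 0, 5, 7, 1]
  pop 3: no out-edges | ready=[] | order so far=[2, 4, 6, 0, 5, 7, 1, 3]
New canonical toposort: [2, 4, 6, 0, 5, 7, 1, 3]
Compare positions:
  Node 0: index 4 -> 3 (moved)
  Node 1: index 6 -> 6 (same)
  Node 2: index 0 -> 0 (same)
  Node 3: index 7 -> 7 (same)
  Node 4: index 1 -> 1 (same)
  Node 5: index 2 -> 4 (moved)
  Node 6: index 3 -> 2 (moved)
  Node 7: index 5 -> 5 (same)
Nodes that changed position: 0 5 6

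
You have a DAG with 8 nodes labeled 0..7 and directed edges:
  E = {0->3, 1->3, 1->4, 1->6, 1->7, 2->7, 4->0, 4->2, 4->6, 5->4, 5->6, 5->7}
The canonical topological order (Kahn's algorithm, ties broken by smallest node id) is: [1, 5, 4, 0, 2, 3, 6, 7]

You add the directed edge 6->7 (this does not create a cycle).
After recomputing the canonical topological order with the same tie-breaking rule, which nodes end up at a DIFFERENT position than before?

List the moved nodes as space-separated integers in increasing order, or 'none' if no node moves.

Answer: none

Derivation:
Old toposort: [1, 5, 4, 0, 2, 3, 6, 7]
Added edge 6->7
Recompute Kahn (smallest-id tiebreak):
  initial in-degrees: [1, 0, 1, 2, 2, 0, 3, 4]
  ready (indeg=0): [1, 5]
  pop 1: indeg[3]->1; indeg[4]->1; indeg[6]->2; indeg[7]->3 | ready=[5] | order so far=[1]
  pop 5: indeg[4]->0; indeg[6]->1; indeg[7]->2 | ready=[4] | order so far=[1, 5]
  pop 4: indeg[0]->0; indeg[2]->0; indeg[6]->0 | ready=[0, 2, 6] | order so far=[1, 5, 4]
  pop 0: indeg[3]->0 | ready=[2, 3, 6] | order so far=[1, 5, 4, 0]
  pop 2: indeg[7]->1 | ready=[3, 6] | order so far=[1, 5, 4, 0, 2]
  pop 3: no out-edges | ready=[6] | order so far=[1, 5, 4, 0, 2, 3]
  pop 6: indeg[7]->0 | ready=[7] | order so far=[1, 5, 4, 0, 2, 3, 6]
  pop 7: no out-edges | ready=[] | order so far=[1, 5, 4, 0, 2, 3, 6, 7]
New canonical toposort: [1, 5, 4, 0, 2, 3, 6, 7]
Compare positions:
  Node 0: index 3 -> 3 (same)
  Node 1: index 0 -> 0 (same)
  Node 2: index 4 -> 4 (same)
  Node 3: index 5 -> 5 (same)
  Node 4: index 2 -> 2 (same)
  Node 5: index 1 -> 1 (same)
  Node 6: index 6 -> 6 (same)
  Node 7: index 7 -> 7 (same)
Nodes that changed position: none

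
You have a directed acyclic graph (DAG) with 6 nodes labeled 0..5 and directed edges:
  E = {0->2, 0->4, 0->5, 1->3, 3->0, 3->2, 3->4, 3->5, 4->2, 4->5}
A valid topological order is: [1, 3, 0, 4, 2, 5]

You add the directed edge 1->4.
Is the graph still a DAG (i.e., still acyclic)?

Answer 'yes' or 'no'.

Given toposort: [1, 3, 0, 4, 2, 5]
Position of 1: index 0; position of 4: index 3
New edge 1->4: forward
Forward edge: respects the existing order. Still a DAG, same toposort still valid.
Still a DAG? yes

Answer: yes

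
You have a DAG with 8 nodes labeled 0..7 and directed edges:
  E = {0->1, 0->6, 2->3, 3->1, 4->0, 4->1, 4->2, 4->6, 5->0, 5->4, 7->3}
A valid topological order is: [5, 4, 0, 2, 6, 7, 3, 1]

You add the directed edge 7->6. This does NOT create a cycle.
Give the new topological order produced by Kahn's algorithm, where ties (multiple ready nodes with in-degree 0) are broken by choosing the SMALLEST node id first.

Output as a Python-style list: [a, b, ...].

Answer: [5, 4, 0, 2, 7, 3, 1, 6]

Derivation:
Old toposort: [5, 4, 0, 2, 6, 7, 3, 1]
Added edge: 7->6
Position of 7 (5) > position of 6 (4). Must reorder: 7 must now come before 6.
Run Kahn's algorithm (break ties by smallest node id):
  initial in-degrees: [2, 3, 1, 2, 1, 0, 3, 0]
  ready (indeg=0): [5, 7]
  pop 5: indeg[0]->1; indeg[4]->0 | ready=[4, 7] | order so far=[5]
  pop 4: indeg[0]->0; indeg[1]->2; indeg[2]->0; indeg[6]->2 | ready=[0, 2, 7] | order so far=[5, 4]
  pop 0: indeg[1]->1; indeg[6]->1 | ready=[2, 7] | order so far=[5, 4, 0]
  pop 2: indeg[3]->1 | ready=[7] | order so far=[5, 4, 0, 2]
  pop 7: indeg[3]->0; indeg[6]->0 | ready=[3, 6] | order so far=[5, 4, 0, 2, 7]
  pop 3: indeg[1]->0 | ready=[1, 6] | order so far=[5, 4, 0, 2, 7, 3]
  pop 1: no out-edges | ready=[6] | order so far=[5, 4, 0, 2, 7, 3, 1]
  pop 6: no out-edges | ready=[] | order so far=[5, 4, 0, 2, 7, 3, 1, 6]
  Result: [5, 4, 0, 2, 7, 3, 1, 6]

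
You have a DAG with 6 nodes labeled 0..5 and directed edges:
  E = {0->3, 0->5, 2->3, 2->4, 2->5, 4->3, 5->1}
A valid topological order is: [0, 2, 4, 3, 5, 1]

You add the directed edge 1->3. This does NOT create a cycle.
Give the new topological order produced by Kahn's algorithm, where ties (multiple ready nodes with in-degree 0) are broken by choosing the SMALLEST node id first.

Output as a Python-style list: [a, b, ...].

Answer: [0, 2, 4, 5, 1, 3]

Derivation:
Old toposort: [0, 2, 4, 3, 5, 1]
Added edge: 1->3
Position of 1 (5) > position of 3 (3). Must reorder: 1 must now come before 3.
Run Kahn's algorithm (break ties by smallest node id):
  initial in-degrees: [0, 1, 0, 4, 1, 2]
  ready (indeg=0): [0, 2]
  pop 0: indeg[3]->3; indeg[5]->1 | ready=[2] | order so far=[0]
  pop 2: indeg[3]->2; indeg[4]->0; indeg[5]->0 | ready=[4, 5] | order so far=[0, 2]
  pop 4: indeg[3]->1 | ready=[5] | order so far=[0, 2, 4]
  pop 5: indeg[1]->0 | ready=[1] | order so far=[0, 2, 4, 5]
  pop 1: indeg[3]->0 | ready=[3] | order so far=[0, 2, 4, 5, 1]
  pop 3: no out-edges | ready=[] | order so far=[0, 2, 4, 5, 1, 3]
  Result: [0, 2, 4, 5, 1, 3]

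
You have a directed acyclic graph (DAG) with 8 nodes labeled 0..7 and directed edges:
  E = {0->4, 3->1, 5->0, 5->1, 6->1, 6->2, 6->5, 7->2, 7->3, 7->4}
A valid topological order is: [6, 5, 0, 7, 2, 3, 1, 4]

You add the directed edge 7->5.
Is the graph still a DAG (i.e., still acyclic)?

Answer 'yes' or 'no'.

Given toposort: [6, 5, 0, 7, 2, 3, 1, 4]
Position of 7: index 3; position of 5: index 1
New edge 7->5: backward (u after v in old order)
Backward edge: old toposort is now invalid. Check if this creates a cycle.
Does 5 already reach 7? Reachable from 5: [0, 1, 4, 5]. NO -> still a DAG (reorder needed).
Still a DAG? yes

Answer: yes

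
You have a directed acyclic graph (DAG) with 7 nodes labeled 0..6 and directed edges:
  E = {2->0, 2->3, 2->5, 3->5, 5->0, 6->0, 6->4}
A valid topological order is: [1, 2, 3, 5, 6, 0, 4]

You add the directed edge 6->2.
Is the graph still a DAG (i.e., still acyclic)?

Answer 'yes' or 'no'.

Given toposort: [1, 2, 3, 5, 6, 0, 4]
Position of 6: index 4; position of 2: index 1
New edge 6->2: backward (u after v in old order)
Backward edge: old toposort is now invalid. Check if this creates a cycle.
Does 2 already reach 6? Reachable from 2: [0, 2, 3, 5]. NO -> still a DAG (reorder needed).
Still a DAG? yes

Answer: yes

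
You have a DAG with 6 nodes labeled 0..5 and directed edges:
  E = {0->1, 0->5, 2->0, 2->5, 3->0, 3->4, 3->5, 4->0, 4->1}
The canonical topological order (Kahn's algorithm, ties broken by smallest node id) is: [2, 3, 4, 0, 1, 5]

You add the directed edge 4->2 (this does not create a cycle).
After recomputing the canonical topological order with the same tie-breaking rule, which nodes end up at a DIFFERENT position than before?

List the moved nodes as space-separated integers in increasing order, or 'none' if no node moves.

Old toposort: [2, 3, 4, 0, 1, 5]
Added edge 4->2
Recompute Kahn (smallest-id tiebreak):
  initial in-degrees: [3, 2, 1, 0, 1, 3]
  ready (indeg=0): [3]
  pop 3: indeg[0]->2; indeg[4]->0; indeg[5]->2 | ready=[4] | order so far=[3]
  pop 4: indeg[0]->1; indeg[1]->1; indeg[2]->0 | ready=[2] | order so far=[3, 4]
  pop 2: indeg[0]->0; indeg[5]->1 | ready=[0] | order so far=[3, 4, 2]
  pop 0: indeg[1]->0; indeg[5]->0 | ready=[1, 5] | order so far=[3, 4, 2, 0]
  pop 1: no out-edges | ready=[5] | order so far=[3, 4, 2, 0, 1]
  pop 5: no out-edges | ready=[] | order so far=[3, 4, 2, 0, 1, 5]
New canonical toposort: [3, 4, 2, 0, 1, 5]
Compare positions:
  Node 0: index 3 -> 3 (same)
  Node 1: index 4 -> 4 (same)
  Node 2: index 0 -> 2 (moved)
  Node 3: index 1 -> 0 (moved)
  Node 4: index 2 -> 1 (moved)
  Node 5: index 5 -> 5 (same)
Nodes that changed position: 2 3 4

Answer: 2 3 4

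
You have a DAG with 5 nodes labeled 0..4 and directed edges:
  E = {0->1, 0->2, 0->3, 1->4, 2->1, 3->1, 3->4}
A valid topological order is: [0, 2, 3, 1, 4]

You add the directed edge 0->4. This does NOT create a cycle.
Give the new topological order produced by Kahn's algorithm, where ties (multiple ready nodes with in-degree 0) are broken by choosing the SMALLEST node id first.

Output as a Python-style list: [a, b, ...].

Answer: [0, 2, 3, 1, 4]

Derivation:
Old toposort: [0, 2, 3, 1, 4]
Added edge: 0->4
Position of 0 (0) < position of 4 (4). Old order still valid.
Run Kahn's algorithm (break ties by smallest node id):
  initial in-degrees: [0, 3, 1, 1, 3]
  ready (indeg=0): [0]
  pop 0: indeg[1]->2; indeg[2]->0; indeg[3]->0; indeg[4]->2 | ready=[2, 3] | order so far=[0]
  pop 2: indeg[1]->1 | ready=[3] | order so far=[0, 2]
  pop 3: indeg[1]->0; indeg[4]->1 | ready=[1] | order so far=[0, 2, 3]
  pop 1: indeg[4]->0 | ready=[4] | order so far=[0, 2, 3, 1]
  pop 4: no out-edges | ready=[] | order so far=[0, 2, 3, 1, 4]
  Result: [0, 2, 3, 1, 4]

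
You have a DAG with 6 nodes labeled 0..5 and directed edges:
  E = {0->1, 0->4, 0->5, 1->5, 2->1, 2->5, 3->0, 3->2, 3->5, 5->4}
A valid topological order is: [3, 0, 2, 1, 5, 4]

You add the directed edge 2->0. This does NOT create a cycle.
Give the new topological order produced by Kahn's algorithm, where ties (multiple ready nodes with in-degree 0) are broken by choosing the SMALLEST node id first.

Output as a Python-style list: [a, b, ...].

Old toposort: [3, 0, 2, 1, 5, 4]
Added edge: 2->0
Position of 2 (2) > position of 0 (1). Must reorder: 2 must now come before 0.
Run Kahn's algorithm (break ties by smallest node id):
  initial in-degrees: [2, 2, 1, 0, 2, 4]
  ready (indeg=0): [3]
  pop 3: indeg[0]->1; indeg[2]->0; indeg[5]->3 | ready=[2] | order so far=[3]
  pop 2: indeg[0]->0; indeg[1]->1; indeg[5]->2 | ready=[0] | order so far=[3, 2]
  pop 0: indeg[1]->0; indeg[4]->1; indeg[5]->1 | ready=[1] | order so far=[3, 2, 0]
  pop 1: indeg[5]->0 | ready=[5] | order so far=[3, 2, 0, 1]
  pop 5: indeg[4]->0 | ready=[4] | order so far=[3, 2, 0, 1, 5]
  pop 4: no out-edges | ready=[] | order so far=[3, 2, 0, 1, 5, 4]
  Result: [3, 2, 0, 1, 5, 4]

Answer: [3, 2, 0, 1, 5, 4]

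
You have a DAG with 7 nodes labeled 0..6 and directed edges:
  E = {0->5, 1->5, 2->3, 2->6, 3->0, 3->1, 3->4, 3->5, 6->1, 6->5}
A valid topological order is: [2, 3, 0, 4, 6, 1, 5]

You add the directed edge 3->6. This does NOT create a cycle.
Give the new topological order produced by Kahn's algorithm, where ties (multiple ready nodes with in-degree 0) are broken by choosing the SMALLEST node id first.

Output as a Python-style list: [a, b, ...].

Answer: [2, 3, 0, 4, 6, 1, 5]

Derivation:
Old toposort: [2, 3, 0, 4, 6, 1, 5]
Added edge: 3->6
Position of 3 (1) < position of 6 (4). Old order still valid.
Run Kahn's algorithm (break ties by smallest node id):
  initial in-degrees: [1, 2, 0, 1, 1, 4, 2]
  ready (indeg=0): [2]
  pop 2: indeg[3]->0; indeg[6]->1 | ready=[3] | order so far=[2]
  pop 3: indeg[0]->0; indeg[1]->1; indeg[4]->0; indeg[5]->3; indeg[6]->0 | ready=[0, 4, 6] | order so far=[2, 3]
  pop 0: indeg[5]->2 | ready=[4, 6] | order so far=[2, 3, 0]
  pop 4: no out-edges | ready=[6] | order so far=[2, 3, 0, 4]
  pop 6: indeg[1]->0; indeg[5]->1 | ready=[1] | order so far=[2, 3, 0, 4, 6]
  pop 1: indeg[5]->0 | ready=[5] | order so far=[2, 3, 0, 4, 6, 1]
  pop 5: no out-edges | ready=[] | order so far=[2, 3, 0, 4, 6, 1, 5]
  Result: [2, 3, 0, 4, 6, 1, 5]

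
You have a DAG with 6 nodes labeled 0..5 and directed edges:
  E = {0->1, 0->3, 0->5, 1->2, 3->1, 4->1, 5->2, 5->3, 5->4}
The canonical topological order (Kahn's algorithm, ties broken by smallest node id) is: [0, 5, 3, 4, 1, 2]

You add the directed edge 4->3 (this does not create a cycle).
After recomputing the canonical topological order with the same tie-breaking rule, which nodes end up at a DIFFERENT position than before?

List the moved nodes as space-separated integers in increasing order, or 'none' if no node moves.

Answer: 3 4

Derivation:
Old toposort: [0, 5, 3, 4, 1, 2]
Added edge 4->3
Recompute Kahn (smallest-id tiebreak):
  initial in-degrees: [0, 3, 2, 3, 1, 1]
  ready (indeg=0): [0]
  pop 0: indeg[1]->2; indeg[3]->2; indeg[5]->0 | ready=[5] | order so far=[0]
  pop 5: indeg[2]->1; indeg[3]->1; indeg[4]->0 | ready=[4] | order so far=[0, 5]
  pop 4: indeg[1]->1; indeg[3]->0 | ready=[3] | order so far=[0, 5, 4]
  pop 3: indeg[1]->0 | ready=[1] | order so far=[0, 5, 4, 3]
  pop 1: indeg[2]->0 | ready=[2] | order so far=[0, 5, 4, 3, 1]
  pop 2: no out-edges | ready=[] | order so far=[0, 5, 4, 3, 1, 2]
New canonical toposort: [0, 5, 4, 3, 1, 2]
Compare positions:
  Node 0: index 0 -> 0 (same)
  Node 1: index 4 -> 4 (same)
  Node 2: index 5 -> 5 (same)
  Node 3: index 2 -> 3 (moved)
  Node 4: index 3 -> 2 (moved)
  Node 5: index 1 -> 1 (same)
Nodes that changed position: 3 4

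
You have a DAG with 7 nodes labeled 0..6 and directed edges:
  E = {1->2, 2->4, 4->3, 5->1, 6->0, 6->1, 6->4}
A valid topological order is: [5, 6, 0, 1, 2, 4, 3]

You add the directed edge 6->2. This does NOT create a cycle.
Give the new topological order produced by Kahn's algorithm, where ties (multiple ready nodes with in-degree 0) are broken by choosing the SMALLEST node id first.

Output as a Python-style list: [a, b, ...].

Old toposort: [5, 6, 0, 1, 2, 4, 3]
Added edge: 6->2
Position of 6 (1) < position of 2 (4). Old order still valid.
Run Kahn's algorithm (break ties by smallest node id):
  initial in-degrees: [1, 2, 2, 1, 2, 0, 0]
  ready (indeg=0): [5, 6]
  pop 5: indeg[1]->1 | ready=[6] | order so far=[5]
  pop 6: indeg[0]->0; indeg[1]->0; indeg[2]->1; indeg[4]->1 | ready=[0, 1] | order so far=[5, 6]
  pop 0: no out-edges | ready=[1] | order so far=[5, 6, 0]
  pop 1: indeg[2]->0 | ready=[2] | order so far=[5, 6, 0, 1]
  pop 2: indeg[4]->0 | ready=[4] | order so far=[5, 6, 0, 1, 2]
  pop 4: indeg[3]->0 | ready=[3] | order so far=[5, 6, 0, 1, 2, 4]
  pop 3: no out-edges | ready=[] | order so far=[5, 6, 0, 1, 2, 4, 3]
  Result: [5, 6, 0, 1, 2, 4, 3]

Answer: [5, 6, 0, 1, 2, 4, 3]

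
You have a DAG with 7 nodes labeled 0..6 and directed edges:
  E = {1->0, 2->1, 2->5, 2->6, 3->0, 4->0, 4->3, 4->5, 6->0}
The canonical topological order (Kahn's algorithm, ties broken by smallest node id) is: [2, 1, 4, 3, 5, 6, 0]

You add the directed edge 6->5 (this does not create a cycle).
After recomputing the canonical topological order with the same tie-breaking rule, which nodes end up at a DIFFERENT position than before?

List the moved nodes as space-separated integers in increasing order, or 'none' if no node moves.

Old toposort: [2, 1, 4, 3, 5, 6, 0]
Added edge 6->5
Recompute Kahn (smallest-id tiebreak):
  initial in-degrees: [4, 1, 0, 1, 0, 3, 1]
  ready (indeg=0): [2, 4]
  pop 2: indeg[1]->0; indeg[5]->2; indeg[6]->0 | ready=[1, 4, 6] | order so far=[2]
  pop 1: indeg[0]->3 | ready=[4, 6] | order so far=[2, 1]
  pop 4: indeg[0]->2; indeg[3]->0; indeg[5]->1 | ready=[3, 6] | order so far=[2, 1, 4]
  pop 3: indeg[0]->1 | ready=[6] | order so far=[2, 1, 4, 3]
  pop 6: indeg[0]->0; indeg[5]->0 | ready=[0, 5] | order so far=[2, 1, 4, 3, 6]
  pop 0: no out-edges | ready=[5] | order so far=[2, 1, 4, 3, 6, 0]
  pop 5: no out-edges | ready=[] | order so far=[2, 1, 4, 3, 6, 0, 5]
New canonical toposort: [2, 1, 4, 3, 6, 0, 5]
Compare positions:
  Node 0: index 6 -> 5 (moved)
  Node 1: index 1 -> 1 (same)
  Node 2: index 0 -> 0 (same)
  Node 3: index 3 -> 3 (same)
  Node 4: index 2 -> 2 (same)
  Node 5: index 4 -> 6 (moved)
  Node 6: index 5 -> 4 (moved)
Nodes that changed position: 0 5 6

Answer: 0 5 6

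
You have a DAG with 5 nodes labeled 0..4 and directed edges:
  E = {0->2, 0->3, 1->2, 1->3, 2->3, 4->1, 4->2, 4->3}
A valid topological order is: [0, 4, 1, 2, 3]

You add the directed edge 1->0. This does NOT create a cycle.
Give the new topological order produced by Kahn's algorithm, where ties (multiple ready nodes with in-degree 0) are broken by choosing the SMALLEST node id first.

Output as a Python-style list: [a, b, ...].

Answer: [4, 1, 0, 2, 3]

Derivation:
Old toposort: [0, 4, 1, 2, 3]
Added edge: 1->0
Position of 1 (2) > position of 0 (0). Must reorder: 1 must now come before 0.
Run Kahn's algorithm (break ties by smallest node id):
  initial in-degrees: [1, 1, 3, 4, 0]
  ready (indeg=0): [4]
  pop 4: indeg[1]->0; indeg[2]->2; indeg[3]->3 | ready=[1] | order so far=[4]
  pop 1: indeg[0]->0; indeg[2]->1; indeg[3]->2 | ready=[0] | order so far=[4, 1]
  pop 0: indeg[2]->0; indeg[3]->1 | ready=[2] | order so far=[4, 1, 0]
  pop 2: indeg[3]->0 | ready=[3] | order so far=[4, 1, 0, 2]
  pop 3: no out-edges | ready=[] | order so far=[4, 1, 0, 2, 3]
  Result: [4, 1, 0, 2, 3]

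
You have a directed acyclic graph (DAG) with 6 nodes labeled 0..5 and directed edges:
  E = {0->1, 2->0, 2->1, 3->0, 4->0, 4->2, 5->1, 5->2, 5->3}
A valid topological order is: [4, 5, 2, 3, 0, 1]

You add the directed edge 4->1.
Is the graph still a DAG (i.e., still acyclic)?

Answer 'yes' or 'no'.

Answer: yes

Derivation:
Given toposort: [4, 5, 2, 3, 0, 1]
Position of 4: index 0; position of 1: index 5
New edge 4->1: forward
Forward edge: respects the existing order. Still a DAG, same toposort still valid.
Still a DAG? yes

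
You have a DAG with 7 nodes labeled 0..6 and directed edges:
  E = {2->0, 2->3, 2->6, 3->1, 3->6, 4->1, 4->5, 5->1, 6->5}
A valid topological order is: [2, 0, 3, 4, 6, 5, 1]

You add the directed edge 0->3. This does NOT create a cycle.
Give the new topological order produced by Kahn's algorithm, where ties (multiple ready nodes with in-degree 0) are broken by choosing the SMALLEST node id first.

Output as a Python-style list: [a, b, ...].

Old toposort: [2, 0, 3, 4, 6, 5, 1]
Added edge: 0->3
Position of 0 (1) < position of 3 (2). Old order still valid.
Run Kahn's algorithm (break ties by smallest node id):
  initial in-degrees: [1, 3, 0, 2, 0, 2, 2]
  ready (indeg=0): [2, 4]
  pop 2: indeg[0]->0; indeg[3]->1; indeg[6]->1 | ready=[0, 4] | order so far=[2]
  pop 0: indeg[3]->0 | ready=[3, 4] | order so far=[2, 0]
  pop 3: indeg[1]->2; indeg[6]->0 | ready=[4, 6] | order so far=[2, 0, 3]
  pop 4: indeg[1]->1; indeg[5]->1 | ready=[6] | order so far=[2, 0, 3, 4]
  pop 6: indeg[5]->0 | ready=[5] | order so far=[2, 0, 3, 4, 6]
  pop 5: indeg[1]->0 | ready=[1] | order so far=[2, 0, 3, 4, 6, 5]
  pop 1: no out-edges | ready=[] | order so far=[2, 0, 3, 4, 6, 5, 1]
  Result: [2, 0, 3, 4, 6, 5, 1]

Answer: [2, 0, 3, 4, 6, 5, 1]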